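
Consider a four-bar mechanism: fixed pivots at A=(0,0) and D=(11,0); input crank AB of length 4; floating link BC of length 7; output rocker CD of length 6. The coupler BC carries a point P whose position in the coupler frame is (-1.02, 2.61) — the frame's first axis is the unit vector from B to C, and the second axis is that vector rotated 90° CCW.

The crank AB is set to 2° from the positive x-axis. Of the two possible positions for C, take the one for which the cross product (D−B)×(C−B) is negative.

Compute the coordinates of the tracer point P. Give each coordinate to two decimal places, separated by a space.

A=(0,0), D=(11.00,0)
B = A + 4.00·(cos2°, sin2°) = (3.9976, 0.1396)
|BD| = 7.0038
circle(B,7.00) ∩ circle(D,6.00): a=4.4300, h=5.4199
  candidates: C₊=(8.5347,5.4701) cross=37.960; C₋=(8.3186,-5.3675) cross=-37.960
  mode - wants cross < 0 → take C=(8.3186,-5.3675) (cross=-37.960)
ex = (C−B)/|BC| = (0.6173,-0.7867); ey = (0.7867,0.6173)
P = B + -1.02·ex + 2.61·ey = (5.4213,2.5532)

5.42 2.55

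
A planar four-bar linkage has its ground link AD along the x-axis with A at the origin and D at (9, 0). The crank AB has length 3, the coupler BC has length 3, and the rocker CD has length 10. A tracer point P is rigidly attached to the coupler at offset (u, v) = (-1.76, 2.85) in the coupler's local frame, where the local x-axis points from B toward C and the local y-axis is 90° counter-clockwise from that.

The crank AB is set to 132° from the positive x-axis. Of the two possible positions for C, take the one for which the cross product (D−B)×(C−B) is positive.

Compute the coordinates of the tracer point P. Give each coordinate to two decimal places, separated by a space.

A=(0,0), D=(9.00,0)
B = A + 3.00·(cos132°, sin132°) = (-2.0074, 2.2294)
|BD| = 11.2309
circle(B,3.00) ∩ circle(D,10.00): a=1.5641, h=2.5600
  candidates: C₊=(0.0338,4.4280) cross=28.751; C₋=(-0.9826,-0.5901) cross=-28.751
  mode + wants cross > 0 → take C=(0.0338,4.4280) (cross=28.751)
ex = (C−B)/|BC| = (0.6804,0.7328); ey = (-0.7328,0.6804)
P = B + -1.76·ex + 2.85·ey = (-5.2935,2.8787)

-5.29 2.88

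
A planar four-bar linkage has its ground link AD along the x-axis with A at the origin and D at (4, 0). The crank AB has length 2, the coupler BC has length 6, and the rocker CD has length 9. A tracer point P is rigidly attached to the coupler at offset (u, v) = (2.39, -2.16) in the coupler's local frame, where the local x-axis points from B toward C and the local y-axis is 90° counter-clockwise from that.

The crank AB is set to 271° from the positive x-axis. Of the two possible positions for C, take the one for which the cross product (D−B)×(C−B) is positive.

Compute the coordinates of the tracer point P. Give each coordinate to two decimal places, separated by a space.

A=(0,0), D=(4.00,0)
B = A + 2.00·(cos271°, sin271°) = (0.0349, -1.9997)
|BD| = 4.4408
circle(B,6.00) ∩ circle(D,9.00): a=-2.8462, h=5.2819
  candidates: C₊=(-4.8849,1.4348) cross=23.456; C₋=(-0.1280,-7.9975) cross=-23.456
  mode + wants cross > 0 → take C=(-4.8849,1.4348) (cross=23.456)
ex = (C−B)/|BC| = (-0.8200,0.5724); ey = (-0.5724,-0.8200)
P = B + 2.39·ex + -2.16·ey = (-0.6884,1.1395)

-0.69 1.14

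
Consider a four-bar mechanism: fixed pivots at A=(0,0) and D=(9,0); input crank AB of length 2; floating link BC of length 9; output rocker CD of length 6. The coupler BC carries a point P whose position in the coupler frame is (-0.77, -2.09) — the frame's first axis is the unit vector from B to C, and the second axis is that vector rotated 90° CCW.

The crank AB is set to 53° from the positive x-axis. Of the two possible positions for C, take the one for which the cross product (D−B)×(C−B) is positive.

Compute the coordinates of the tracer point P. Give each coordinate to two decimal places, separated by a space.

1.55 -0.60

A=(0,0), D=(9.00,0)
B = A + 2.00·(cos53°, sin53°) = (1.2036, 1.5973)
|BD| = 7.9583
circle(B,9.00) ∩ circle(D,6.00): a=6.8064, h=5.8884
  candidates: C₊=(9.0533,5.9998) cross=46.862; C₋=(6.6897,-5.5374) cross=-46.862
  mode + wants cross > 0 → take C=(9.0533,5.9998) (cross=46.862)
ex = (C−B)/|BC| = (0.8722,0.4892); ey = (-0.4892,0.8722)
P = B + -0.77·ex + -2.09·ey = (1.5544,-0.6023)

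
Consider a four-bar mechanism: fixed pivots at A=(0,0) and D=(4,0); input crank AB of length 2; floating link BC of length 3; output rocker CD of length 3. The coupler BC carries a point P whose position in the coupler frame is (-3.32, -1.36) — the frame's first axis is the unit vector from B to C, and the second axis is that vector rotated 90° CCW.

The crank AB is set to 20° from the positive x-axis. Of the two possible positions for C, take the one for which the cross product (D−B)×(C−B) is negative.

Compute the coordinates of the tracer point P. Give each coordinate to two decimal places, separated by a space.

A=(0,0), D=(4.00,0)
B = A + 2.00·(cos20°, sin20°) = (1.8794, 0.6840)
|BD| = 2.2282
circle(B,3.00) ∩ circle(D,3.00): a=1.1141, h=2.7855
  candidates: C₊=(3.7948,2.9930) cross=6.207; C₋=(2.0846,-2.3089) cross=-6.207
  mode - wants cross < 0 → take C=(2.0846,-2.3089) (cross=-6.207)
ex = (C−B)/|BC| = (0.0684,-0.9977); ey = (0.9977,0.0684)
P = B + -3.32·ex + -1.36·ey = (0.2955,3.9032)

0.30 3.90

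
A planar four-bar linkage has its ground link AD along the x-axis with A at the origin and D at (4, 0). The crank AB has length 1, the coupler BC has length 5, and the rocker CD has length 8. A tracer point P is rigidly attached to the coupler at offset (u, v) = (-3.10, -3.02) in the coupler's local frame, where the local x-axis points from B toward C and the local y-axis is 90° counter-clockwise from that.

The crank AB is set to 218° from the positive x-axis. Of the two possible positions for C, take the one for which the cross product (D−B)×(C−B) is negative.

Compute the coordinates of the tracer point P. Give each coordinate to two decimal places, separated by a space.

-3.12 3.03

A=(0,0), D=(4.00,0)
B = A + 1.00·(cos218°, sin218°) = (-0.7880, -0.6157)
|BD| = 4.8274
circle(B,5.00) ∩ circle(D,8.00): a=-1.6257, h=4.7283
  candidates: C₊=(-3.0035,3.8667) cross=22.826; C₋=(-1.7974,-5.5127) cross=-22.826
  mode - wants cross < 0 → take C=(-1.7974,-5.5127) (cross=-22.826)
ex = (C−B)/|BC| = (-0.2019,-0.9794); ey = (0.9794,-0.2019)
P = B + -3.10·ex + -3.02·ey = (-3.1200,3.0302)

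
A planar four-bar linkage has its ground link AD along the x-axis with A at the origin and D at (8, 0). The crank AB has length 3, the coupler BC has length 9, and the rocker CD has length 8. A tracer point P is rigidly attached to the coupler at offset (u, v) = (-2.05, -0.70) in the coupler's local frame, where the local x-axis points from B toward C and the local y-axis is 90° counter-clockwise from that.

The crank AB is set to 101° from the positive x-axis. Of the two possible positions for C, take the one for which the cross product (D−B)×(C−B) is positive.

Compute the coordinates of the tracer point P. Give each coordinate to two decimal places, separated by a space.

-1.89 1.23

A=(0,0), D=(8.00,0)
B = A + 3.00·(cos101°, sin101°) = (-0.5724, 2.9449)
|BD| = 9.0642
circle(B,9.00) ∩ circle(D,8.00): a=5.4698, h=7.1471
  candidates: C₊=(6.9227,7.9271) cross=64.782; C₋=(2.2786,-5.5916) cross=-64.782
  mode + wants cross > 0 → take C=(6.9227,7.9271) (cross=64.782)
ex = (C−B)/|BC| = (0.8328,0.5536); ey = (-0.5536,0.8328)
P = B + -2.05·ex + -0.70·ey = (-1.8921,1.2271)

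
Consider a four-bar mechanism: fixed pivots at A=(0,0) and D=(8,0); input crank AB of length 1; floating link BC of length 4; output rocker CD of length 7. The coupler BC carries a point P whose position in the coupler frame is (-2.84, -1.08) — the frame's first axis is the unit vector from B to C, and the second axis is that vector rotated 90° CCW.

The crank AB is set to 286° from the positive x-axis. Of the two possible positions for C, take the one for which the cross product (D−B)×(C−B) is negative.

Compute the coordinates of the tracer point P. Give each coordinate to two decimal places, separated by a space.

A=(0,0), D=(8.00,0)
B = A + 1.00·(cos286°, sin286°) = (0.2756, -0.9613)
|BD| = 7.7839
circle(B,4.00) ∩ circle(D,7.00): a=1.7722, h=3.5860
  candidates: C₊=(1.5915,2.8161) cross=27.913; C₋=(2.4771,-4.3009) cross=-27.913
  mode - wants cross < 0 → take C=(2.4771,-4.3009) (cross=-27.913)
ex = (C−B)/|BC| = (0.5504,-0.8349); ey = (0.8349,0.5504)
P = B + -2.84·ex + -1.08·ey = (-2.1891,0.8155)

-2.19 0.82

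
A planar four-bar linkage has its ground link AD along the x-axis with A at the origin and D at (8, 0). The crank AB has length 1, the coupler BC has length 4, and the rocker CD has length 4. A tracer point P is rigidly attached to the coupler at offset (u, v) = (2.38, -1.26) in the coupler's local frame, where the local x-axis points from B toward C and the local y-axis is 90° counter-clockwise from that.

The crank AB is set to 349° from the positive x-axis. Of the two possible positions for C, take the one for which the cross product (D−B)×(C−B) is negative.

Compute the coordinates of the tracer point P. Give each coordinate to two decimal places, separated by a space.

A=(0,0), D=(8.00,0)
B = A + 1.00·(cos349°, sin349°) = (0.9816, -0.1908)
|BD| = 7.0210
circle(B,4.00) ∩ circle(D,4.00): a=3.5105, h=1.9174
  candidates: C₊=(4.4387,1.8213) cross=13.462; C₋=(4.5429,-2.0121) cross=-13.462
  mode - wants cross < 0 → take C=(4.5429,-2.0121) (cross=-13.462)
ex = (C−B)/|BC| = (0.8903,-0.4553); ey = (0.4553,0.8903)
P = B + 2.38·ex + -1.26·ey = (2.5269,-2.3963)

2.53 -2.40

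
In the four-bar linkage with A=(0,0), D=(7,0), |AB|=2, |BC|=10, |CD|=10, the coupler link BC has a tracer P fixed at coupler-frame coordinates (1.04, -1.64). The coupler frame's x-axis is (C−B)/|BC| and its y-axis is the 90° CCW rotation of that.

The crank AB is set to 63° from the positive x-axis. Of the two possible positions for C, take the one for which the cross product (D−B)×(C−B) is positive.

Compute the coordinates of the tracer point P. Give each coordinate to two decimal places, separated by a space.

2.85 1.70

A=(0,0), D=(7.00,0)
B = A + 2.00·(cos63°, sin63°) = (0.9080, 1.7820)
|BD| = 6.3473
circle(B,10.00) ∩ circle(D,10.00): a=3.1737, h=9.4830
  candidates: C₊=(6.6164,9.9926) cross=60.192; C₋=(1.2916,-8.2106) cross=-60.192
  mode + wants cross > 0 → take C=(6.6164,9.9926) (cross=60.192)
ex = (C−B)/|BC| = (0.5708,0.8211); ey = (-0.8211,0.5708)
P = B + 1.04·ex + -1.64·ey = (2.8482,1.6997)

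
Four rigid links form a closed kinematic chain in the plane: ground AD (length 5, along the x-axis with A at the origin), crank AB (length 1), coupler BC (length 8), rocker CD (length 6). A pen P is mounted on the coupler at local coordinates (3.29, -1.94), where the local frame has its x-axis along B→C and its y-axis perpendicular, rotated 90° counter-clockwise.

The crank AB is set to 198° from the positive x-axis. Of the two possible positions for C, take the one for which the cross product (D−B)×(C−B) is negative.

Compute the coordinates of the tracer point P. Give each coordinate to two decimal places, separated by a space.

A=(0,0), D=(5.00,0)
B = A + 1.00·(cos198°, sin198°) = (-0.9511, -0.3090)
|BD| = 5.9591
circle(B,8.00) ∩ circle(D,6.00): a=5.3289, h=5.9668
  candidates: C₊=(4.0613,5.9261) cross=35.557; C₋=(4.6801,-5.9915) cross=-35.557
  mode - wants cross < 0 → take C=(4.6801,-5.9915) (cross=-35.557)
ex = (C−B)/|BC| = (0.7039,-0.7103); ey = (0.7103,0.7039)
P = B + 3.29·ex + -1.94·ey = (-0.0132,-4.0115)

-0.01 -4.01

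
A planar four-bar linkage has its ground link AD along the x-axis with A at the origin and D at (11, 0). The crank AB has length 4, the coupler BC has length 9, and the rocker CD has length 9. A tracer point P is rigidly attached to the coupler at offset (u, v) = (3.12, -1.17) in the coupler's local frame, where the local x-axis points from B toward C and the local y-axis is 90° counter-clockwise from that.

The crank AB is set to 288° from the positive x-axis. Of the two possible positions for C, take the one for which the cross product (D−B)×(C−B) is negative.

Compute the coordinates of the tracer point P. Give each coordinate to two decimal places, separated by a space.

3.21 -6.49

A=(0,0), D=(11.00,0)
B = A + 4.00·(cos288°, sin288°) = (1.2361, -3.8042)
|BD| = 10.4789
circle(B,9.00) ∩ circle(D,9.00): a=5.2394, h=7.3177
  candidates: C₊=(3.4614,4.9163) cross=76.681; C₋=(8.7746,-8.7205) cross=-76.681
  mode - wants cross < 0 → take C=(8.7746,-8.7205) (cross=-76.681)
ex = (C−B)/|BC| = (0.8376,-0.5463); ey = (0.5463,0.8376)
P = B + 3.12·ex + -1.17·ey = (3.2103,-6.4886)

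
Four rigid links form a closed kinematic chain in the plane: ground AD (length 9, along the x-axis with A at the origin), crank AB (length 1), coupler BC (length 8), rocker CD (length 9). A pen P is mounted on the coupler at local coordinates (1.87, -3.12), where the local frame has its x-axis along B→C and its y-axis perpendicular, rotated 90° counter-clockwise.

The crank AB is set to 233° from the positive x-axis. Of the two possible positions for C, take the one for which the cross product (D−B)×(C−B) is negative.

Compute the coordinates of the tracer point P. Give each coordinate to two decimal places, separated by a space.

A=(0,0), D=(9.00,0)
B = A + 1.00·(cos233°, sin233°) = (-0.6018, -0.7986)
|BD| = 9.6350
circle(B,8.00) ∩ circle(D,9.00): a=3.9353, h=6.9652
  candidates: C₊=(2.7426,6.4688) cross=67.109; C₋=(3.8973,-7.4136) cross=-67.109
  mode - wants cross < 0 → take C=(3.8973,-7.4136) (cross=-67.109)
ex = (C−B)/|BC| = (0.5624,-0.8269); ey = (0.8269,0.5624)
P = B + 1.87·ex + -3.12·ey = (-2.1300,-4.0995)

-2.13 -4.10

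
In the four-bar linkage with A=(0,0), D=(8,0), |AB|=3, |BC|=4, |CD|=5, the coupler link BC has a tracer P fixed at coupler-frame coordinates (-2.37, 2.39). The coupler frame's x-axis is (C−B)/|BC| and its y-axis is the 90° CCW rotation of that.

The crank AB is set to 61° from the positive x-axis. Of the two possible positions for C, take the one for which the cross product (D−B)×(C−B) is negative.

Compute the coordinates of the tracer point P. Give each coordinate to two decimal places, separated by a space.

A=(0,0), D=(8.00,0)
B = A + 3.00·(cos61°, sin61°) = (1.4544, 2.6239)
|BD| = 7.0519
circle(B,4.00) ∩ circle(D,5.00): a=2.8878, h=2.7678
  candidates: C₊=(5.1647,4.1184) cross=19.518; C₋=(3.1051,-1.0197) cross=-19.518
  mode - wants cross < 0 → take C=(3.1051,-1.0197) (cross=-19.518)
ex = (C−B)/|BC| = (0.4127,-0.9109); ey = (0.9109,0.4127)
P = B + -2.37·ex + 2.39·ey = (2.6534,5.7689)

2.65 5.77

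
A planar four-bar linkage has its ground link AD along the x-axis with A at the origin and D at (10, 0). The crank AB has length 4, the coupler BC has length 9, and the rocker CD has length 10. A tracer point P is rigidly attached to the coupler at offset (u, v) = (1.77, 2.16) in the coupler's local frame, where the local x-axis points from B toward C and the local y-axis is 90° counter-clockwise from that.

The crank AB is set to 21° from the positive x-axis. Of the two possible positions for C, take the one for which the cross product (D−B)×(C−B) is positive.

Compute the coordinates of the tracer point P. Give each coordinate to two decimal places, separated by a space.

A=(0,0), D=(10.00,0)
B = A + 4.00·(cos21°, sin21°) = (3.7343, 1.4335)
|BD| = 6.4276
circle(B,9.00) ∩ circle(D,10.00): a=1.7358, h=8.8310
  candidates: C₊=(7.3959,9.6550) cross=56.762; C₋=(3.4569,-7.5623) cross=-56.762
  mode + wants cross > 0 → take C=(7.3959,9.6550) (cross=56.762)
ex = (C−B)/|BC| = (0.4068,0.9135); ey = (-0.9135,0.4068)
P = B + 1.77·ex + 2.16·ey = (2.4813,3.9291)

2.48 3.93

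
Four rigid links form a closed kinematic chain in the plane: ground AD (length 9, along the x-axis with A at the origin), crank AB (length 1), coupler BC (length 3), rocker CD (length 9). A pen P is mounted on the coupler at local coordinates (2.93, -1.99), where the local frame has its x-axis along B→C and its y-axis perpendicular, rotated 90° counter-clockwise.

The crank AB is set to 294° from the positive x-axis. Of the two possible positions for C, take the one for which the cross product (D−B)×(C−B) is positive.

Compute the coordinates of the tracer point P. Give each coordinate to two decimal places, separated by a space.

2.24 2.12

A=(0,0), D=(9.00,0)
B = A + 1.00·(cos294°, sin294°) = (0.4067, -0.9135)
|BD| = 8.6417
circle(B,3.00) ∩ circle(D,9.00): a=0.1550, h=2.9960
  candidates: C₊=(0.2441,2.0820) cross=25.890; C₋=(0.8776,-3.8764) cross=-25.890
  mode + wants cross > 0 → take C=(0.2441,2.0820) (cross=25.890)
ex = (C−B)/|BC| = (-0.0542,0.9985); ey = (-0.9985,-0.0542)
P = B + 2.93·ex + -1.99·ey = (2.2350,2.1200)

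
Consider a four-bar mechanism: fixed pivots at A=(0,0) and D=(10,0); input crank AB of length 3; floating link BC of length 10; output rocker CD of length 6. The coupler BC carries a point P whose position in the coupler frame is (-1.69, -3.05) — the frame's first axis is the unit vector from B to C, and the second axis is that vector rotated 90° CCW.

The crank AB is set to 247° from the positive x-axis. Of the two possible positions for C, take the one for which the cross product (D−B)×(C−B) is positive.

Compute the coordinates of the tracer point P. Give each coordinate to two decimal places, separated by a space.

A=(0,0), D=(10.00,0)
B = A + 3.00·(cos247°, sin247°) = (-1.1722, -2.7615)
|BD| = 11.5084
circle(B,10.00) ∩ circle(D,6.00): a=8.5348, h=5.2113
  candidates: C₊=(5.8628,4.3455) cross=59.974; C₋=(8.3637,-5.7726) cross=-59.974
  mode + wants cross > 0 → take C=(5.8628,4.3455) (cross=59.974)
ex = (C−B)/|BC| = (0.7035,0.7107); ey = (-0.7107,0.7035)
P = B + -1.69·ex + -3.05·ey = (-0.1935,-6.1083)

-0.19 -6.11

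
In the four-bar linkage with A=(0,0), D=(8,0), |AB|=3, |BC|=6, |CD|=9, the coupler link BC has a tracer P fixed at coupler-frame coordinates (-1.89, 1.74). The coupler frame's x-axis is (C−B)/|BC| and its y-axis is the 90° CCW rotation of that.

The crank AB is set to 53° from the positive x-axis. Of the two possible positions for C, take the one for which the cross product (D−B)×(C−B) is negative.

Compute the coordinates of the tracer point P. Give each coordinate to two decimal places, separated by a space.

4.12 3.51

A=(0,0), D=(8.00,0)
B = A + 3.00·(cos53°, sin53°) = (1.8054, 2.3959)
|BD| = 6.6418
circle(B,6.00) ∩ circle(D,9.00): a=-0.0668, h=5.9996
  candidates: C₊=(3.9074,8.0157) cross=39.848; C₋=(-0.4211,-3.1757) cross=-39.848
  mode - wants cross < 0 → take C=(-0.4211,-3.1757) (cross=-39.848)
ex = (C−B)/|BC| = (-0.3711,-0.9286); ey = (0.9286,-0.3711)
P = B + -1.89·ex + 1.74·ey = (4.1226,3.5053)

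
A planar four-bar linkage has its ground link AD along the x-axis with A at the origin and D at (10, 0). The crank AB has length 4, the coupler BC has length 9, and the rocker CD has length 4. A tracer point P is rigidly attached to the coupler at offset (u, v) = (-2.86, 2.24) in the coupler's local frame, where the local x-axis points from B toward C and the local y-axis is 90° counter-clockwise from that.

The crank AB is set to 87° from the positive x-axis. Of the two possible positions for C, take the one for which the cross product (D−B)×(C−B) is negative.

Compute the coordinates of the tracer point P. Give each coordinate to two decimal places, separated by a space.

A=(0,0), D=(10.00,0)
B = A + 4.00·(cos87°, sin87°) = (0.2093, 3.9945)
|BD| = 10.5742
circle(B,9.00) ∩ circle(D,4.00): a=8.3606, h=3.3317
  candidates: C₊=(9.2090,3.9210) cross=35.230; C₋=(6.6919,-2.2486) cross=-35.230
  mode - wants cross < 0 → take C=(6.6919,-2.2486) (cross=-35.230)
ex = (C−B)/|BC| = (0.7203,-0.6937); ey = (0.6937,0.7203)
P = B + -2.86·ex + 2.24·ey = (-0.2968,7.5919)

-0.30 7.59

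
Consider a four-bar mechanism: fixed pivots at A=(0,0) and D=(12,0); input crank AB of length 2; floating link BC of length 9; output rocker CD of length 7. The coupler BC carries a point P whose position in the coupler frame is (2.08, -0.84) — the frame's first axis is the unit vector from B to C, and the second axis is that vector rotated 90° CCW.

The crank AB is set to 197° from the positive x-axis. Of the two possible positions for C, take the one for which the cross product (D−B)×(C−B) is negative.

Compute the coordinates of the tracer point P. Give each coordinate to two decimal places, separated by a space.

-0.33 -2.18

A=(0,0), D=(12.00,0)
B = A + 2.00·(cos197°, sin197°) = (-1.9126, -0.5847)
|BD| = 13.9249
circle(B,9.00) ∩ circle(D,7.00): a=8.1115, h=3.8992
  candidates: C₊=(6.0280,3.6517) cross=54.297; C₋=(6.3554,-4.1399) cross=-54.297
  mode - wants cross < 0 → take C=(6.3554,-4.1399) (cross=-54.297)
ex = (C−B)/|BC| = (0.9187,-0.3950); ey = (0.3950,0.9187)
P = B + 2.08·ex + -0.84·ey = (-0.3336,-2.1781)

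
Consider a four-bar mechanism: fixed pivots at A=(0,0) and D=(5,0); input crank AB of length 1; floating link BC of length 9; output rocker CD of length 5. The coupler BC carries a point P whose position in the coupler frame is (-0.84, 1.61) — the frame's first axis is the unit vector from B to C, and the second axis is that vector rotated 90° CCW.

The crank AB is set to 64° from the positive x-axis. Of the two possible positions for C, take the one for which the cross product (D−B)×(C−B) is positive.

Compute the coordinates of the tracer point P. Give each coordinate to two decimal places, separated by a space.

A=(0,0), D=(5.00,0)
B = A + 1.00·(cos64°, sin64°) = (0.4384, 0.8988)
|BD| = 4.6493
circle(B,9.00) ∩ circle(D,5.00): a=8.3470, h=3.3656
  candidates: C₊=(9.2786,2.5872) cross=15.648; C₋=(7.9773,-4.0169) cross=-15.648
  mode + wants cross > 0 → take C=(9.2786,2.5872) (cross=15.648)
ex = (C−B)/|BC| = (0.9822,0.1876); ey = (-0.1876,0.9822)
P = B + -0.84·ex + 1.61·ey = (-0.6888,2.3226)

-0.69 2.32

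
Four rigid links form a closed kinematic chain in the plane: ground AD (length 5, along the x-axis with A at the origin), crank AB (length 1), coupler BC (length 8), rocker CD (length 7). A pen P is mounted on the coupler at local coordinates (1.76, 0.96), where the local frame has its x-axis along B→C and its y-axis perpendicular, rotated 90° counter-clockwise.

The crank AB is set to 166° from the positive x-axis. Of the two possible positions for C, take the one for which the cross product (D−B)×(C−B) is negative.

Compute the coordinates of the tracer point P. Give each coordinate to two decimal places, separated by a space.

0.74 -0.81

A=(0,0), D=(5.00,0)
B = A + 1.00·(cos166°, sin166°) = (-0.9703, 0.2419)
|BD| = 5.9752
circle(B,8.00) ∩ circle(D,7.00): a=4.2428, h=6.7822
  candidates: C₊=(3.5436,6.8468) cross=40.525; C₋=(2.9944,-6.7065) cross=-40.525
  mode - wants cross < 0 → take C=(2.9944,-6.7065) (cross=-40.525)
ex = (C−B)/|BC| = (0.4956,-0.8686); ey = (0.8686,0.4956)
P = B + 1.76·ex + 0.96·ey = (0.7358,-0.8110)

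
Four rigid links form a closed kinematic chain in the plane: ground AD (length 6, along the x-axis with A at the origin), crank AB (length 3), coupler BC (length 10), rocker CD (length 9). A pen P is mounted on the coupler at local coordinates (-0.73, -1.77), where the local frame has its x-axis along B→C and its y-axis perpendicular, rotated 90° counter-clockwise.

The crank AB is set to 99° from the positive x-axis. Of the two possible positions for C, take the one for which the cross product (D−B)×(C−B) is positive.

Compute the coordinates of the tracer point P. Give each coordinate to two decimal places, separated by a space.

A=(0,0), D=(6.00,0)
B = A + 3.00·(cos99°, sin99°) = (-0.4693, 2.9631)
|BD| = 7.1156
circle(B,10.00) ∩ circle(D,9.00): a=4.8929, h=8.7212
  candidates: C₊=(7.6109,8.8547) cross=62.057; C₋=(0.3475,-7.0035) cross=-62.057
  mode + wants cross > 0 → take C=(7.6109,8.8547) (cross=62.057)
ex = (C−B)/|BC| = (0.8080,0.5892); ey = (-0.5892,0.8080)
P = B + -0.73·ex + -1.77·ey = (-0.0163,1.1028)

-0.02 1.10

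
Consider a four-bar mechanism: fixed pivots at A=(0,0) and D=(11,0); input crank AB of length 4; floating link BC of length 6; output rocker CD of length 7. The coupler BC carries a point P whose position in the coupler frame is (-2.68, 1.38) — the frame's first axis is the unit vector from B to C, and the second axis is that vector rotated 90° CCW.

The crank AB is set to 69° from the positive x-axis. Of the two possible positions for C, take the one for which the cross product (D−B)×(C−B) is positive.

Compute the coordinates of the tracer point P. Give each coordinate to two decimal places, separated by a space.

-1.56 4.11

A=(0,0), D=(11.00,0)
B = A + 4.00·(cos69°, sin69°) = (1.4335, 3.7343)
|BD| = 10.2695
circle(B,6.00) ∩ circle(D,7.00): a=4.5018, h=3.9665
  candidates: C₊=(7.0695,5.7923) cross=40.735; C₋=(4.1848,-1.5977) cross=-40.735
  mode + wants cross > 0 → take C=(7.0695,5.7923) (cross=40.735)
ex = (C−B)/|BC| = (0.9393,0.3430); ey = (-0.3430,0.9393)
P = B + -2.68·ex + 1.38·ey = (-1.5573,4.1114)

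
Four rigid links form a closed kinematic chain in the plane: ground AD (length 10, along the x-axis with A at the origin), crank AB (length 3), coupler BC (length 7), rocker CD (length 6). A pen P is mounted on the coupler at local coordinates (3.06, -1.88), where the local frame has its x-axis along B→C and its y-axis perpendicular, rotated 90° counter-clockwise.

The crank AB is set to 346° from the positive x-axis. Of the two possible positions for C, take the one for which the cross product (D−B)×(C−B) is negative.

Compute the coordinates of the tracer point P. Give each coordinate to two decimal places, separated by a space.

A=(0,0), D=(10.00,0)
B = A + 3.00·(cos346°, sin346°) = (2.9109, -0.7258)
|BD| = 7.1262
circle(B,7.00) ∩ circle(D,6.00): a=4.4752, h=5.3826
  candidates: C₊=(6.8146,5.0846) cross=38.357; C₋=(7.9110,-5.6246) cross=-38.357
  mode - wants cross < 0 → take C=(7.9110,-5.6246) (cross=-38.357)
ex = (C−B)/|BC| = (0.7143,-0.6998); ey = (0.6998,0.7143)
P = B + 3.06·ex + -1.88·ey = (3.7810,-4.2102)

3.78 -4.21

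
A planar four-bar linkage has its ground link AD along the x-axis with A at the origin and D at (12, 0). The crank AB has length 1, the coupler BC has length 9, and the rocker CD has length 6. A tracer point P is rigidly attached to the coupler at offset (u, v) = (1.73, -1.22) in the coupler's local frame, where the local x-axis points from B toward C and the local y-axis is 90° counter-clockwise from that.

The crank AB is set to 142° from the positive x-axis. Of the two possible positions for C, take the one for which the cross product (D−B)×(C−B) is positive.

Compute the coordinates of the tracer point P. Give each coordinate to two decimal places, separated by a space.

1.27 0.14

A=(0,0), D=(12.00,0)
B = A + 1.00·(cos142°, sin142°) = (-0.7880, 0.6157)
|BD| = 12.8028
circle(B,9.00) ∩ circle(D,6.00): a=8.1588, h=3.7991
  candidates: C₊=(7.5441,4.0181) cross=48.640; C₋=(7.1787,-3.5714) cross=-48.640
  mode + wants cross > 0 → take C=(7.5441,4.0181) (cross=48.640)
ex = (C−B)/|BC| = (0.9258,0.3780); ey = (-0.3780,0.9258)
P = B + 1.73·ex + -1.22·ey = (1.2748,0.1402)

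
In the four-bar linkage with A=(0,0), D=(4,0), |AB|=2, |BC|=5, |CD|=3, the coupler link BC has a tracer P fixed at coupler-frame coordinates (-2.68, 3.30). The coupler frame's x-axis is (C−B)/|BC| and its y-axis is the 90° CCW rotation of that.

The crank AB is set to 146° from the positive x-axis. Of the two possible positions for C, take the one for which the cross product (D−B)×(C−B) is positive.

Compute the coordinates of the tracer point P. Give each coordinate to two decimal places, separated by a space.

A=(0,0), D=(4.00,0)
B = A + 2.00·(cos146°, sin146°) = (-1.6581, 1.1184)
|BD| = 5.7675
circle(B,5.00) ∩ circle(D,3.00): a=4.2708, h=2.6000
  candidates: C₊=(3.0359,2.8409) cross=14.995; C₋=(2.0275,-2.2604) cross=-14.995
  mode + wants cross > 0 → take C=(3.0359,2.8409) (cross=14.995)
ex = (C−B)/|BC| = (0.9388,0.3445); ey = (-0.3445,0.9388)
P = B + -2.68·ex + 3.30·ey = (-5.3109,3.2931)

-5.31 3.29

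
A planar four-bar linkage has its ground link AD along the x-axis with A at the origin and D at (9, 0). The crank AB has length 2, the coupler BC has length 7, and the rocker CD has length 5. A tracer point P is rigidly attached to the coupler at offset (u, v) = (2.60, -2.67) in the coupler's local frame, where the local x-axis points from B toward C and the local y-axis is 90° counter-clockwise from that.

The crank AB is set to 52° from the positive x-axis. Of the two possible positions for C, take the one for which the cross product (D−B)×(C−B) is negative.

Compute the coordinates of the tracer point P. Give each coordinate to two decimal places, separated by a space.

0.86 -2.13

A=(0,0), D=(9.00,0)
B = A + 2.00·(cos52°, sin52°) = (1.2313, 1.5760)
|BD| = 7.9269
circle(B,7.00) ∩ circle(D,5.00): a=5.4773, h=4.3588
  candidates: C₊=(7.4659,4.7588) cross=34.552; C₋=(5.7327,-3.7848) cross=-34.552
  mode - wants cross < 0 → take C=(5.7327,-3.7848) (cross=-34.552)
ex = (C−B)/|BC| = (0.6430,-0.7658); ey = (0.7658,0.6430)
P = B + 2.60·ex + -2.67·ey = (0.8585,-2.1321)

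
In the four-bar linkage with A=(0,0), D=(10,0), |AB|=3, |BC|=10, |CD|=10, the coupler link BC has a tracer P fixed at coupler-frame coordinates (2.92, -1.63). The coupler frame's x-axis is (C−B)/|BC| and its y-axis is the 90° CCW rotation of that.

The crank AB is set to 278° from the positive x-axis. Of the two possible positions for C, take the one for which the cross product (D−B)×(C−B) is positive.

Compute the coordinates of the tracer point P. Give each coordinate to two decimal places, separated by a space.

A=(0,0), D=(10.00,0)
B = A + 3.00·(cos278°, sin278°) = (0.4175, -2.9708)
|BD| = 10.0324
circle(B,10.00) ∩ circle(D,10.00): a=5.0162, h=8.6509
  candidates: C₊=(2.6471,6.7775) cross=86.789; C₋=(7.7705,-9.7483) cross=-86.789
  mode + wants cross > 0 → take C=(2.6471,6.7775) (cross=86.789)
ex = (C−B)/|BC| = (0.2230,0.9748); ey = (-0.9748,0.2230)
P = B + 2.92·ex + -1.63·ey = (2.6575,-0.4877)

2.66 -0.49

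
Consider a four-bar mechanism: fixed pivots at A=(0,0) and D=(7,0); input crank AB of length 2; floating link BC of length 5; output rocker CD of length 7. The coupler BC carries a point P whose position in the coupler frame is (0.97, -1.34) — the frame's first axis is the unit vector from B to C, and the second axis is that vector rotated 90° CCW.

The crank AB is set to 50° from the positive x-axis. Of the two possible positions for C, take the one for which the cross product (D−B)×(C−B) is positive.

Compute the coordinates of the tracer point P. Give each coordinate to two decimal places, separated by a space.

A=(0,0), D=(7.00,0)
B = A + 2.00·(cos50°, sin50°) = (1.2856, 1.5321)
|BD| = 5.9162
circle(B,5.00) ∩ circle(D,7.00): a=0.9298, h=4.9128
  candidates: C₊=(3.4559,6.0365) cross=29.065; C₋=(0.9114,-3.4539) cross=-29.065
  mode + wants cross > 0 → take C=(3.4559,6.0365) (cross=29.065)
ex = (C−B)/|BC| = (0.4341,0.9009); ey = (-0.9009,0.4341)
P = B + 0.97·ex + -1.34·ey = (2.9138,1.8243)

2.91 1.82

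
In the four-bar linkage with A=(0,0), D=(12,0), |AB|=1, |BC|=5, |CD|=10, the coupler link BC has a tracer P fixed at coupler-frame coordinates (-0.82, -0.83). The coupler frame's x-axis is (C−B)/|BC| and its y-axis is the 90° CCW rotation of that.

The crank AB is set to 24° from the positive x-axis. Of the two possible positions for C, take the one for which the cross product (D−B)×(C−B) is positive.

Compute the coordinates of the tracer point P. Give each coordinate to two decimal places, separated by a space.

1.27 -0.71

A=(0,0), D=(12.00,0)
B = A + 1.00·(cos24°, sin24°) = (0.9135, 0.4067)
|BD| = 11.0939
circle(B,5.00) ∩ circle(D,10.00): a=2.1667, h=4.5061
  candidates: C₊=(3.2440,4.8304) cross=49.991; C₋=(2.9136,-4.1758) cross=-49.991
  mode + wants cross > 0 → take C=(3.2440,4.8304) (cross=49.991)
ex = (C−B)/|BC| = (0.4661,0.8847); ey = (-0.8847,0.4661)
P = B + -0.82·ex + -0.83·ey = (1.2657,-0.7056)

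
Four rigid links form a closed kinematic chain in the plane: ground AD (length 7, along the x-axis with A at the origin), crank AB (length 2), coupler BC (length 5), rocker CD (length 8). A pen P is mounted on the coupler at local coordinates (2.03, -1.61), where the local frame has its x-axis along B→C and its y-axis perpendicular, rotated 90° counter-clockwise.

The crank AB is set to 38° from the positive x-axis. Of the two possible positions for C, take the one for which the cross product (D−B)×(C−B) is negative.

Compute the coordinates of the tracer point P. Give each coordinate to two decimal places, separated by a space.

-0.66 -0.08

A=(0,0), D=(7.00,0)
B = A + 2.00·(cos38°, sin38°) = (1.5760, 1.2313)
|BD| = 5.5620
circle(B,5.00) ∩ circle(D,8.00): a=-0.7249, h=4.9472
  candidates: C₊=(1.9643,6.2162) cross=27.516; C₋=(-0.2262,-3.4326) cross=-27.516
  mode - wants cross < 0 → take C=(-0.2262,-3.4326) (cross=-27.516)
ex = (C−B)/|BC| = (-0.3604,-0.9328); ey = (0.9328,-0.3604)
P = B + 2.03·ex + -1.61·ey = (-0.6574,-0.0819)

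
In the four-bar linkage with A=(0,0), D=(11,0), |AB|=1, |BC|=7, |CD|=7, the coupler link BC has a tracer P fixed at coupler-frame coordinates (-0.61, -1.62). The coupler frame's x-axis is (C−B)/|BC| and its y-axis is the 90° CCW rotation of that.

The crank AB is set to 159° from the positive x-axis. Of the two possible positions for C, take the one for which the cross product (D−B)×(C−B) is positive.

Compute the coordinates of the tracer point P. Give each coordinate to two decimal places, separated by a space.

A=(0,0), D=(11.00,0)
B = A + 1.00·(cos159°, sin159°) = (-0.9336, 0.3584)
|BD| = 11.9390
circle(B,7.00) ∩ circle(D,7.00): a=5.9695, h=3.6559
  candidates: C₊=(5.1429,3.8334) cross=43.647; C₋=(4.9235,-3.4750) cross=-43.647
  mode + wants cross > 0 → take C=(5.1429,3.8334) (cross=43.647)
ex = (C−B)/|BC| = (0.8681,0.4964); ey = (-0.4964,0.8681)
P = B + -0.61·ex + -1.62·ey = (-0.6589,-1.3507)

-0.66 -1.35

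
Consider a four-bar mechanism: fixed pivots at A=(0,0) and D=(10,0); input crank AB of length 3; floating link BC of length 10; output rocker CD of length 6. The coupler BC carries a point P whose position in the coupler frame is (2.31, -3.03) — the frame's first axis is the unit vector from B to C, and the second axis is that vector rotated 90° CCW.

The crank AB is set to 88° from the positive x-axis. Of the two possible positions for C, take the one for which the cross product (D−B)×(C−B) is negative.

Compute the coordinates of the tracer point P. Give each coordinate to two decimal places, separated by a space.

A=(0,0), D=(10.00,0)
B = A + 3.00·(cos88°, sin88°) = (0.1047, 2.9982)
|BD| = 10.3395
circle(B,10.00) ∩ circle(D,6.00): a=8.2647, h=5.6298
  candidates: C₊=(9.6468,5.9896) cross=58.210; C₋=(6.3818,-4.7863) cross=-58.210
  mode - wants cross < 0 → take C=(6.3818,-4.7863) (cross=-58.210)
ex = (C−B)/|BC| = (0.6277,-0.7784); ey = (0.7784,0.6277)
P = B + 2.31·ex + -3.03·ey = (-0.8040,-0.7020)

-0.80 -0.70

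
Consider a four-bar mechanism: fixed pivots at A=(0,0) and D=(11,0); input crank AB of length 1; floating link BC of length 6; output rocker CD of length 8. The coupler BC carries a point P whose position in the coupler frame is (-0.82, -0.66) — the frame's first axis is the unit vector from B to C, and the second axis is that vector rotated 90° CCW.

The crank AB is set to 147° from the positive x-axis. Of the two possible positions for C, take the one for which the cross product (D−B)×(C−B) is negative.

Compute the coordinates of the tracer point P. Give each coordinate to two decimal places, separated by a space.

-1.89 0.57

A=(0,0), D=(11.00,0)
B = A + 1.00·(cos147°, sin147°) = (-0.8387, 0.5446)
|BD| = 11.8512
circle(B,6.00) ∩ circle(D,8.00): a=4.7443, h=3.6731
  candidates: C₊=(4.0694,3.9958) cross=43.531; C₋=(3.7318,-3.3426) cross=-43.531
  mode - wants cross < 0 → take C=(3.7318,-3.3426) (cross=-43.531)
ex = (C−B)/|BC| = (0.7617,-0.6479); ey = (0.6479,0.7617)
P = B + -0.82·ex + -0.66·ey = (-1.8909,0.5731)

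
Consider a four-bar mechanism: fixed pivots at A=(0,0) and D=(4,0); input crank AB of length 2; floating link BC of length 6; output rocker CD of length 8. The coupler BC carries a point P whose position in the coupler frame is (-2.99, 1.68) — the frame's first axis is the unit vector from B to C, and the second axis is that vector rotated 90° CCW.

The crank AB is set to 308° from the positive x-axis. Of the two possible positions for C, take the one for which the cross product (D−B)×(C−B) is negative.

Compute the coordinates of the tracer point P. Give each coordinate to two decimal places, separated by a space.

A=(0,0), D=(4.00,0)
B = A + 2.00·(cos308°, sin308°) = (1.2313, -1.5760)
|BD| = 3.1858
circle(B,6.00) ∩ circle(D,8.00): a=-2.8016, h=5.3058
  candidates: C₊=(-3.8282,1.6491) cross=16.903; C₋=(1.4213,-7.5730) cross=-16.903
  mode - wants cross < 0 → take C=(1.4213,-7.5730) (cross=-16.903)
ex = (C−B)/|BC| = (0.0317,-0.9995); ey = (0.9995,0.0317)
P = B + -2.99·ex + 1.68·ey = (2.8158,1.4657)

2.82 1.47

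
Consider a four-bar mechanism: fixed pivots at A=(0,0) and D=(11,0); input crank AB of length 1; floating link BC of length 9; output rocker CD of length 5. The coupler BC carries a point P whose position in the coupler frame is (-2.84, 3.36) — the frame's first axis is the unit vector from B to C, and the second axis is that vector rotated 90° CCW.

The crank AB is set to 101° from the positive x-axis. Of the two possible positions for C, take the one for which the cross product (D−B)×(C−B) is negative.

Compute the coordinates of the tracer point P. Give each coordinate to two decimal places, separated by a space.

-0.92 5.32

A=(0,0), D=(11.00,0)
B = A + 1.00·(cos101°, sin101°) = (-0.1908, 0.9816)
|BD| = 11.2338
circle(B,9.00) ∩ circle(D,5.00): a=8.1094, h=3.9036
  candidates: C₊=(8.2286,4.1617) cross=43.852; C₋=(7.5464,-3.6157) cross=-43.852
  mode - wants cross < 0 → take C=(7.5464,-3.6157) (cross=-43.852)
ex = (C−B)/|BC| = (0.8597,-0.5108); ey = (0.5108,0.8597)
P = B + -2.84·ex + 3.36·ey = (-0.9160,5.3209)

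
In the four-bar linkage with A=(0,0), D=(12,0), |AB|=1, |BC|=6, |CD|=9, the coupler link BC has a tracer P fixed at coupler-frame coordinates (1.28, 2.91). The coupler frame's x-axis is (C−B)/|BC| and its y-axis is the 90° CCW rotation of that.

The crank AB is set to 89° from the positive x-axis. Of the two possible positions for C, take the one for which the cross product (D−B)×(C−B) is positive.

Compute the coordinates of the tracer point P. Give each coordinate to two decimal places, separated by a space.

-0.96 4.03

A=(0,0), D=(12.00,0)
B = A + 1.00·(cos89°, sin89°) = (0.0175, 0.9998)
|BD| = 12.0242
circle(B,6.00) ∩ circle(D,9.00): a=4.1409, h=4.3420
  candidates: C₊=(4.5050,4.9825) cross=52.209; C₋=(3.7829,-3.6715) cross=-52.209
  mode + wants cross > 0 → take C=(4.5050,4.9825) (cross=52.209)
ex = (C−B)/|BC| = (0.7479,0.6638); ey = (-0.6638,0.7479)
P = B + 1.28·ex + 2.91·ey = (-0.9568,4.0260)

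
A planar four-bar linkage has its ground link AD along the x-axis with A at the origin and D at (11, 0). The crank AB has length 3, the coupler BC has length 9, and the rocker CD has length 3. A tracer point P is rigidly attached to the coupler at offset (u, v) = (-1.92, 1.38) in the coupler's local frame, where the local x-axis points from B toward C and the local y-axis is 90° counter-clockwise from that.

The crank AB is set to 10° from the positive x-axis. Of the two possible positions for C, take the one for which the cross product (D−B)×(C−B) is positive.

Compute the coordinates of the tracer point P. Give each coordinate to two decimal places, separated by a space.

0.73 1.34

A=(0,0), D=(11.00,0)
B = A + 3.00·(cos10°, sin10°) = (2.9544, 0.5209)
|BD| = 8.0624
circle(B,9.00) ∩ circle(D,3.00): a=8.4964, h=2.9684
  candidates: C₊=(11.6248,2.9342) cross=23.933; C₋=(11.2412,-2.9903) cross=-23.933
  mode + wants cross > 0 → take C=(11.6248,2.9342) (cross=23.933)
ex = (C−B)/|BC| = (0.9634,0.2681); ey = (-0.2681,0.9634)
P = B + -1.92·ex + 1.38·ey = (0.7347,1.3356)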